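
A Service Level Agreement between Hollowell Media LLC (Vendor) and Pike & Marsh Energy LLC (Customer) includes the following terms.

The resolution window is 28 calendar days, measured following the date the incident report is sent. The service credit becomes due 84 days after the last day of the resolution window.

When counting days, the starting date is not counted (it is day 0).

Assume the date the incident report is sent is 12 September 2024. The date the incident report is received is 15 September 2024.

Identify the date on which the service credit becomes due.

The last day of the resolution window: 12 September 2024 + 28 days = 10 October 2024.
The date on which the service credit becomes due: 84 calendar days after 10 October 2024 is 2 January 2025.

2 January 2025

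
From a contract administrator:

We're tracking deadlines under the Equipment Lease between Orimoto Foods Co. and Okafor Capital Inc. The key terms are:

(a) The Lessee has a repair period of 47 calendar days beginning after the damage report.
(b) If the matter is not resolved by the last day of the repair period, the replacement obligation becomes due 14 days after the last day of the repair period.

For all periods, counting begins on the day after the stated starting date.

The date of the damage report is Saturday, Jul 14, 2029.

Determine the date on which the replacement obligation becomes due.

The last day of the repair period: 47 calendar days after Jul 14, 2029 is Aug 30, 2029.
The date on which the replacement obligation becomes due: 14 calendar days after Aug 30, 2029 is Sep 13, 2029.

Sep 13, 2029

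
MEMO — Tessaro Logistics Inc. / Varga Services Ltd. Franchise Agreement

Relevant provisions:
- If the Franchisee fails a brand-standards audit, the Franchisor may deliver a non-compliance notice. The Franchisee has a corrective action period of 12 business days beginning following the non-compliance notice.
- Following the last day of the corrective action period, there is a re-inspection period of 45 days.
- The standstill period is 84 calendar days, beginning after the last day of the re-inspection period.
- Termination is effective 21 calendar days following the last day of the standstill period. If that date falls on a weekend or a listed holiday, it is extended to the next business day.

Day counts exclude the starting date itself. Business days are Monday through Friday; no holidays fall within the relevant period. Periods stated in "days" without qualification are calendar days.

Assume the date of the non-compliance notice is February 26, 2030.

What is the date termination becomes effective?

From Tuesday, February 26, 2030, 12 business days (Feb 27, Feb 28, Mar 1, Mar 4, …, Mar 12, Mar 13, Mar 14, skipping weekends) brings us to Thursday, March 14, 2030, which is the last day of the corrective action period.
The last day of the re-inspection period: March 14, 2030 + 45 days = April 28, 2030.
The last day of the standstill period: April 28, 2030 + 84 days = July 21, 2030.
Adding 21 calendar days to July 21, 2030 gives August 11, 2030, which is the date termination becomes effective. That falls on a Sunday, so it rolls to the next business day, Monday, August 12, 2030.

August 12, 2030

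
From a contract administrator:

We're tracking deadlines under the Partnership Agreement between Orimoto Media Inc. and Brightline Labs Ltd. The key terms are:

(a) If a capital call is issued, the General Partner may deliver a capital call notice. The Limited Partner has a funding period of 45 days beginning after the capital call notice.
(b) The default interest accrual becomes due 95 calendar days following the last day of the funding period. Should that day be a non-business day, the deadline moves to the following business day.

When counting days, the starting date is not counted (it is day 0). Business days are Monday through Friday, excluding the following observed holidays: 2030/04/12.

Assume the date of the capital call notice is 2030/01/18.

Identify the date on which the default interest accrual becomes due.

The last day of the funding period: 2030/01/18 + 45 days = 2030/03/04.
Adding 95 calendar days to 2030/03/04 gives 2030/06/07, which is the date on which the default interest accrual becomes due. 2030/06/07 is a Friday and is not a listed holiday, so no roll-forward applies.

2030/06/07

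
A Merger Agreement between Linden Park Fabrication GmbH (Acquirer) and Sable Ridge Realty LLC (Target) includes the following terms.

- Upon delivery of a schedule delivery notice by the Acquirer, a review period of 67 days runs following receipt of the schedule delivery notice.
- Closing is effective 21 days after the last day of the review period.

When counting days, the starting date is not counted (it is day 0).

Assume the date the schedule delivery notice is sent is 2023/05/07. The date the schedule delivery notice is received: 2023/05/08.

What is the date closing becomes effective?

2023/08/04

The last day of the review period: 67 calendar days after 2023/05/08 is 2023/07/14.
Adding 21 calendar days to 2023/07/14 gives 2023/08/04, which is the date closing becomes effective.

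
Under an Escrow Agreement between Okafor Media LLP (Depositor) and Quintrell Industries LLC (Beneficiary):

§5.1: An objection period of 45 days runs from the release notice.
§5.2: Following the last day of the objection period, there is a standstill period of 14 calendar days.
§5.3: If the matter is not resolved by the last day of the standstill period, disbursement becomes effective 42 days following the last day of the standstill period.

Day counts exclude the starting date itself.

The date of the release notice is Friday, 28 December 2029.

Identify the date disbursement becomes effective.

8 April 2030

Adding 45 calendar days to 28 December 2029 gives 11 February 2030, which is the last day of the objection period.
The last day of the standstill period: 11 February 2030 + 14 days = 25 February 2030.
The date disbursement becomes effective: 42 calendar days after 25 February 2030 is 8 April 2030.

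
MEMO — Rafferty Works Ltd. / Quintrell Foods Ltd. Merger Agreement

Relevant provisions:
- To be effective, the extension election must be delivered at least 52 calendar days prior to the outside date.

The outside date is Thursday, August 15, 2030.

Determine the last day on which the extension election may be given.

Counting back 52 calendar days from August 15, 2030 gives June 24, 2030.

June 24, 2030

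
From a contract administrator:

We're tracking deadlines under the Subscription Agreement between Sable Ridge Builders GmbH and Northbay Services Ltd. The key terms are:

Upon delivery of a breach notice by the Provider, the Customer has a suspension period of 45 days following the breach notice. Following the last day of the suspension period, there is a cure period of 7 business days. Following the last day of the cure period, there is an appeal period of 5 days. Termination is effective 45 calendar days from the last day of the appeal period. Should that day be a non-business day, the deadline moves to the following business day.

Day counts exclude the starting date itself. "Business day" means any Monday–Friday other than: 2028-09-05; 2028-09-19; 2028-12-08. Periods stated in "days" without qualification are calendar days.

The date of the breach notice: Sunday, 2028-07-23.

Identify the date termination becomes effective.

Adding 45 calendar days to 2028-07-23 gives 2028-09-06, which is the last day of the suspension period.
The last day of the cure period: 7 business days after Wednesday, 2028-09-06, skipping weekends — Sep 7, Sep 8, Sep 11, Sep 12, Sep 13, Sep 14, Sep 15 — lands on Friday, 2028-09-15.
The last day of the appeal period: 2028-09-15 + 5 days = 2028-09-20.
Adding 45 calendar days to 2028-09-20 gives 2028-11-04, which is the date termination becomes effective. That falls on a Saturday, so it rolls to the next business day, Monday, 2028-11-06.

2028-11-06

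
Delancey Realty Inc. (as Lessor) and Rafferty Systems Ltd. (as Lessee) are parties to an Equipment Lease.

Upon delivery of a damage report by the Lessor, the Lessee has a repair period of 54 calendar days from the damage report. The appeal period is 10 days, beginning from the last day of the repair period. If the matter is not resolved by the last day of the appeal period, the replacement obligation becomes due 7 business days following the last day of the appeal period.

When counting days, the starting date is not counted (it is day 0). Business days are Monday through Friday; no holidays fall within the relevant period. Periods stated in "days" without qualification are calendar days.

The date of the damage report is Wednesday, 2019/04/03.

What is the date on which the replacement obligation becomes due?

The last day of the repair period: 2019/04/03 + 54 days = 2019/05/27.
The last day of the appeal period: 2019/05/27 + 10 days = 2019/06/06.
From Thursday, 2019/06/06, 7 business days (Jun 7, Jun 10, Jun 11, Jun 12, Jun 13, Jun 14, Jun 17, skipping weekends) brings us to Monday, 2019/06/17, which is the date on which the replacement obligation becomes due.

2019/06/17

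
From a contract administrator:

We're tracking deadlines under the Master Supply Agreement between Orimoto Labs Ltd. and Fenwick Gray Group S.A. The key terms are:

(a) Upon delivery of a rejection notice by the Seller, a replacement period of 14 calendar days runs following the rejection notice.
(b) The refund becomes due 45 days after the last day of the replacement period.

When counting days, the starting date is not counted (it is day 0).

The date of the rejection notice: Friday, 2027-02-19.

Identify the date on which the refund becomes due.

Adding 14 calendar days to 2027-02-19 gives 2027-03-05, which is the last day of the replacement period.
The date on which the refund becomes due: 45 calendar days after 2027-03-05 is 2027-04-19.

2027-04-19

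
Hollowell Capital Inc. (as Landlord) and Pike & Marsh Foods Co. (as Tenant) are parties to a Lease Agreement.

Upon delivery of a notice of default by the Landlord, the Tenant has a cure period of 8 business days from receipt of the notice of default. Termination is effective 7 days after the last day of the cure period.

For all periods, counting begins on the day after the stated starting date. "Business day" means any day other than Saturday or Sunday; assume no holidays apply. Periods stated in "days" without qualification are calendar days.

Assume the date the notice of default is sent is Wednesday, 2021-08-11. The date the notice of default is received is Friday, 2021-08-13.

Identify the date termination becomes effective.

2021-09-01

The last day of the cure period: 8 business days after Friday, 2021-08-13, skipping weekends — Aug 16, Aug 17, Aug 18, Aug 19, Aug 20, Aug 23, Aug 24, Aug 25 — lands on Wednesday, 2021-08-25.
The date termination becomes effective: 7 calendar days after 2021-08-25 is 2021-09-01.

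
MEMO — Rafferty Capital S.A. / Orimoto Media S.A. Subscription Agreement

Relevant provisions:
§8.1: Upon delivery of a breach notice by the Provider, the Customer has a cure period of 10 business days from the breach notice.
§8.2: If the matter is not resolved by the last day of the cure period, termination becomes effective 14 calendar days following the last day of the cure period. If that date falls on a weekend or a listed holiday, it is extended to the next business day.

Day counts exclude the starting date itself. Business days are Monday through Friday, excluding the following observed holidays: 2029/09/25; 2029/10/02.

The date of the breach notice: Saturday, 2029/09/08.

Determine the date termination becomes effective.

2029/10/05

From Saturday, 2029/09/08, 10 business days (Sep 10, Sep 11, Sep 12, Sep 13, Sep 14, Sep 17, Sep 18, Sep 19, Sep 20, Sep 21, skipping weekends) brings us to Friday, 2029/09/21, which is the last day of the cure period.
The date termination becomes effective: 14 calendar days after 2029/09/21 is 2029/10/05. 2029/10/05 is a Friday and is not a listed holiday, so no roll-forward applies.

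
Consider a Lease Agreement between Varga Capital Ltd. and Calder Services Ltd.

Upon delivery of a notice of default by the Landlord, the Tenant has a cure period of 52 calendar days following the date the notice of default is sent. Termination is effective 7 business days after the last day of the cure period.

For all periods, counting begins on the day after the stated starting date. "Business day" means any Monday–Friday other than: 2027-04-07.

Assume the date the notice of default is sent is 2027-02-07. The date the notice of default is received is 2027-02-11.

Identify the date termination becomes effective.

The last day of the cure period: 52 calendar days after 2027-02-07 is 2027-03-31.
From Wednesday, 2027-03-31, 7 business days (Apr 1, Apr 2, Apr 5, Apr 6, Apr 8, Apr 9, Apr 12, skipping weekends and the listed holiday on Apr 7) brings us to Monday, 2027-04-12, which is the date termination becomes effective.

2027-04-12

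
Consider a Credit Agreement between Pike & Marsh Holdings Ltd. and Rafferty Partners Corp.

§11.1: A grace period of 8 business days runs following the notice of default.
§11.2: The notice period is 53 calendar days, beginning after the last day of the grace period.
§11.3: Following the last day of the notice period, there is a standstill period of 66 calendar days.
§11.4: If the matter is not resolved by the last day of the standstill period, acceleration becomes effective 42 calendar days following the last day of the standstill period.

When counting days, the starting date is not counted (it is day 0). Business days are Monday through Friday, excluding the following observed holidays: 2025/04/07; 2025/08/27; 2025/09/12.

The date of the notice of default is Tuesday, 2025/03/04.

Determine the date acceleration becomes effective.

2025/08/22

From Tuesday, 2025/03/04, 8 business days (Mar 5, Mar 6, Mar 7, Mar 10, Mar 11, Mar 12, Mar 13, Mar 14, skipping weekends) brings us to Friday, 2025/03/14, which is the last day of the grace period.
The last day of the notice period: 2025/03/14 + 53 days = 2025/05/06.
The last day of the standstill period: 2025/05/06 + 66 days = 2025/07/11.
Adding 42 calendar days to 2025/07/11 gives 2025/08/22, which is the date acceleration becomes effective.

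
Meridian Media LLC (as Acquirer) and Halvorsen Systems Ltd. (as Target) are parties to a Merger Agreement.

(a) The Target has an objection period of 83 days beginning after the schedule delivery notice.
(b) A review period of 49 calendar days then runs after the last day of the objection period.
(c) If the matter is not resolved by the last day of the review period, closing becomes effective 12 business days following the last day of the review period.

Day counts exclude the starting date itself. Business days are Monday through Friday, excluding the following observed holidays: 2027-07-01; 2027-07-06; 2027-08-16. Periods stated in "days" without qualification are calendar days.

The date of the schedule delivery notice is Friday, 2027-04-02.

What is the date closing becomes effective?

The last day of the objection period: 2027-04-02 + 83 days = 2027-06-24.
The last day of the review period: 2027-06-24 + 49 days = 2027-08-12.
The date closing becomes effective: 12 business days after Thursday, 2027-08-12, skipping weekends and the listed holiday on Aug 16 — Aug 13, Aug 17, Aug 18, Aug 19, …, Aug 27, Aug 30, Aug 31 — lands on Tuesday, 2027-08-31.

2027-08-31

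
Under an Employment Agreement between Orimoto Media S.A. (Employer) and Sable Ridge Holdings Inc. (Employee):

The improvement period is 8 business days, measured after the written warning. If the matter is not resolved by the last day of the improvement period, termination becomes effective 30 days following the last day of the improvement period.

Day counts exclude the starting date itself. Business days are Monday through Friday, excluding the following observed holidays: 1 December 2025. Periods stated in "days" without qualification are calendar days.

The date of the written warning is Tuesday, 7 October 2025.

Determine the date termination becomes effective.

16 November 2025

The last day of the improvement period: 8 business days after Tuesday, 7 October 2025, skipping weekends — Oct 8, Oct 9, Oct 10, Oct 13, Oct 14, Oct 15, Oct 16, Oct 17 — lands on Friday, 17 October 2025.
The date termination becomes effective: 30 calendar days after 17 October 2025 is 16 November 2025.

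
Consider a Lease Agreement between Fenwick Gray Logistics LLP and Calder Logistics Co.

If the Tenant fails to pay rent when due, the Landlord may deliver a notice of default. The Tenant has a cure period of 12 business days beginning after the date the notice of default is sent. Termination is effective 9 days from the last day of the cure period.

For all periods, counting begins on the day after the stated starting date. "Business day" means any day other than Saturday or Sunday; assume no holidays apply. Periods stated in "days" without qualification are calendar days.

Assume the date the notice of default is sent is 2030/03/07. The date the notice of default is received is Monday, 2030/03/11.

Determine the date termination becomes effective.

2030/04/03

From Thursday, 2030/03/07, 12 business days (Mar 8, Mar 11, Mar 12, Mar 13, …, Mar 21, Mar 22, Mar 25, skipping weekends) brings us to Monday, 2030/03/25, which is the last day of the cure period.
Adding 9 calendar days to 2030/03/25 gives 2030/04/03, which is the date termination becomes effective.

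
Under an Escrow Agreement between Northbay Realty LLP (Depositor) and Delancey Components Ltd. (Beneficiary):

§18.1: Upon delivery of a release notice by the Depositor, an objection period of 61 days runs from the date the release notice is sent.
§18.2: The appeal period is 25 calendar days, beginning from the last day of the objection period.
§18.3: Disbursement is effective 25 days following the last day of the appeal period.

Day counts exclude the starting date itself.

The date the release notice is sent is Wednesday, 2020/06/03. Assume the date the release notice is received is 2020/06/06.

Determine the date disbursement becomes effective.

2020/09/22

Adding 61 calendar days to 2020/06/03 gives 2020/08/03, which is the last day of the objection period.
The last day of the appeal period: 2020/08/03 + 25 days = 2020/08/28.
The date disbursement becomes effective: 2020/08/28 + 25 days = 2020/09/22.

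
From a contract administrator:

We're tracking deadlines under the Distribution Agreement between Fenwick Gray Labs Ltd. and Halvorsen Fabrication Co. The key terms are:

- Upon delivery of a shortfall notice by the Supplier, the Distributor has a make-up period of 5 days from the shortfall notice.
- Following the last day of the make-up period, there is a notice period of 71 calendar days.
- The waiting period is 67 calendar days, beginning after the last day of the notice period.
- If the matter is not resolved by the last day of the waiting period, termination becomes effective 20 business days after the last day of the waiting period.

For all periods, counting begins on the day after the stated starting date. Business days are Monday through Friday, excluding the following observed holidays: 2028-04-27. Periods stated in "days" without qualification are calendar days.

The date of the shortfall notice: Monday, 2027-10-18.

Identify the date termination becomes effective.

2028-04-06

The last day of the make-up period: 2027-10-18 + 5 days = 2027-10-23.
Adding 71 calendar days to 2027-10-23 gives 2028-01-02, which is the last day of the notice period.
The last day of the waiting period: 67 calendar days after 2028-01-02 is 2028-03-09.
The date termination becomes effective: 20 business days after Thursday, 2028-03-09, skipping weekends — Mar 10, Mar 13, Mar 14, Mar 15, …, Apr 4, Apr 5, Apr 6 — lands on Thursday, 2028-04-06.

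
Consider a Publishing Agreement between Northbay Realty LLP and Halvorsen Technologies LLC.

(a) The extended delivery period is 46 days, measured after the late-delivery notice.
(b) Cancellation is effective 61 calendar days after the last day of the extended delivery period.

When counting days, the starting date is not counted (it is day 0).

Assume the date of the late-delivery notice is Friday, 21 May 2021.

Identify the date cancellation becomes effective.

The last day of the extended delivery period: 46 calendar days after 21 May 2021 is 6 July 2021.
Adding 61 calendar days to 6 July 2021 gives 5 September 2021, which is the date cancellation becomes effective.

5 September 2021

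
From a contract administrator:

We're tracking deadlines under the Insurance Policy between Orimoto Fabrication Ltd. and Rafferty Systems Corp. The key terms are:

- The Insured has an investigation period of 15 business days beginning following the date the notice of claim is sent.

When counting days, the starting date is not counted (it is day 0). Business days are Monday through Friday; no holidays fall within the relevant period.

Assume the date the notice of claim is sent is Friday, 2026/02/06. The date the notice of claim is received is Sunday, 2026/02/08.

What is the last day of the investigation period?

2026/02/27

The last day of the investigation period: counting 15 business days from Friday, 2026/02/06 (Feb 9, Feb 10, Feb 11, Feb 12, …, Feb 25, Feb 26, Feb 27, skipping weekends) reaches Friday, 2026/02/27.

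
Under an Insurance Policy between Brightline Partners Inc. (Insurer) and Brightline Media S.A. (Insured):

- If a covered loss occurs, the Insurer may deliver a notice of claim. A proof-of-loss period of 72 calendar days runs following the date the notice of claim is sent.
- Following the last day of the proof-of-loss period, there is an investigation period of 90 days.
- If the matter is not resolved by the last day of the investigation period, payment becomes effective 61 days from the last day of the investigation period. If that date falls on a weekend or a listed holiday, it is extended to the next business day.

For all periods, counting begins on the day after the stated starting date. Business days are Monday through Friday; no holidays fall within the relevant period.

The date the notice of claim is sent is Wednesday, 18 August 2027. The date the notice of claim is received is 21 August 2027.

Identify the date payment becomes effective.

28 March 2028

The last day of the proof-of-loss period: 72 calendar days after 18 August 2027 is 29 October 2027.
The last day of the investigation period: 29 October 2027 + 90 days = 27 January 2028.
Adding 61 calendar days to 27 January 2028 gives 28 March 2028, which is the date payment becomes effective. 28 March 2028 is a Tuesday, so no roll-forward applies.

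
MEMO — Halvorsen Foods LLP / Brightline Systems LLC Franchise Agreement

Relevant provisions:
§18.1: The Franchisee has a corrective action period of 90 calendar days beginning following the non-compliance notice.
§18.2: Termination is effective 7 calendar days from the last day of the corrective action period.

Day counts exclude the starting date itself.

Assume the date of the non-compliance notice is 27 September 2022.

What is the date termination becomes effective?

2 January 2023

Adding 90 calendar days to 27 September 2022 gives 26 December 2022, which is the last day of the corrective action period.
The date termination becomes effective: 7 calendar days after 26 December 2022 is 2 January 2023.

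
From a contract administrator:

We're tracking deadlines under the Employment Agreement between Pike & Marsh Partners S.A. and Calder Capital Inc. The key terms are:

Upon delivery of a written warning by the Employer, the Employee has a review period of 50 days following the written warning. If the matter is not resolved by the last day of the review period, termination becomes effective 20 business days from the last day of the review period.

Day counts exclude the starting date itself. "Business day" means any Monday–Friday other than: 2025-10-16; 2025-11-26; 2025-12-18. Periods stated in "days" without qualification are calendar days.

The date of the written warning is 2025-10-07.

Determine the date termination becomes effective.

2025-12-25

The last day of the review period: 2025-10-07 + 50 days = 2025-11-26.
The date termination becomes effective: 20 business days after Wednesday, 2025-11-26, skipping weekends and the listed holiday on Dec 18 — Nov 27, Nov 28, Dec 1, Dec 2, …, Dec 23, Dec 24, Dec 25 — lands on Thursday, 2025-12-25.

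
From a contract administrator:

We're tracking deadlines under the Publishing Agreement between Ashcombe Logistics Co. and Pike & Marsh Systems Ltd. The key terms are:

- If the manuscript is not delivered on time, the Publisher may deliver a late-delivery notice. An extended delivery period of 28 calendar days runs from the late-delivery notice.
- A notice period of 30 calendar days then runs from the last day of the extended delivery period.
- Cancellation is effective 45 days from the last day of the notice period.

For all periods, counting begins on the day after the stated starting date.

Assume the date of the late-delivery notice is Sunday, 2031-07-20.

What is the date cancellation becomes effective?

2031-10-31

Adding 28 calendar days to 2031-07-20 gives 2031-08-17, which is the last day of the extended delivery period.
The last day of the notice period: 30 calendar days after 2031-08-17 is 2031-09-16.
The date cancellation becomes effective: 45 calendar days after 2031-09-16 is 2031-10-31.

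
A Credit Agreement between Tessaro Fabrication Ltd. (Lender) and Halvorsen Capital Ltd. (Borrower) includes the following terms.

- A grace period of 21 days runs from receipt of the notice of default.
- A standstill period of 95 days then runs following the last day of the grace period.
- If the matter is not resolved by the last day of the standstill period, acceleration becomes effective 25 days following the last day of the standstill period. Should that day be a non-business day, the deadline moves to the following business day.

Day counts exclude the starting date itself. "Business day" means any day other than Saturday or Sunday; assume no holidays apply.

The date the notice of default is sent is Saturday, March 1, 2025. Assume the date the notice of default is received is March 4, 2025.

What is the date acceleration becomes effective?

The last day of the grace period: 21 calendar days after March 4, 2025 is March 25, 2025.
The last day of the standstill period: March 25, 2025 + 95 days = June 28, 2025.
The date acceleration becomes effective: 25 calendar days after June 28, 2025 is July 23, 2025. July 23, 2025 is a Wednesday, so no roll-forward applies.

July 23, 2025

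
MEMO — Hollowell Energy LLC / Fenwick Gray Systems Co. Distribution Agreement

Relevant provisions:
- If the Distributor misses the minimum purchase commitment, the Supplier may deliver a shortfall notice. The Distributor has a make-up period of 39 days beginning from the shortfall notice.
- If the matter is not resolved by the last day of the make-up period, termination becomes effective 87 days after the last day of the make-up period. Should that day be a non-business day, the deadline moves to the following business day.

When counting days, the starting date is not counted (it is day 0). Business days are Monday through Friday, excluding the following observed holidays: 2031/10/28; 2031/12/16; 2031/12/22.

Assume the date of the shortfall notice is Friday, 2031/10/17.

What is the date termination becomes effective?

The last day of the make-up period: 39 calendar days after 2031/10/17 is 2031/11/25.
Adding 87 calendar days to 2031/11/25 gives 2032/02/20, which is the date termination becomes effective. 2032/02/20 is a Friday and is not a listed holiday, so no roll-forward applies.

2032/02/20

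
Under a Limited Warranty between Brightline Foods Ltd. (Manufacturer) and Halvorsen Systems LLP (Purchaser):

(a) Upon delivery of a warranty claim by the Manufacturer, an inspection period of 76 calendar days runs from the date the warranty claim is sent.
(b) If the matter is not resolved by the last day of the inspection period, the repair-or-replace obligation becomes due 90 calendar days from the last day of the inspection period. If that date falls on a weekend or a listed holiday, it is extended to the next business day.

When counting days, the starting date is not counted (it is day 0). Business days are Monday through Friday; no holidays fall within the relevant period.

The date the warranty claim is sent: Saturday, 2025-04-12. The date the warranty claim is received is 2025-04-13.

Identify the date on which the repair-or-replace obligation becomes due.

Adding 76 calendar days to 2025-04-12 gives 2025-06-27, which is the last day of the inspection period.
The date on which the repair-or-replace obligation becomes due: 90 calendar days after 2025-06-27 is 2025-09-25. 2025-09-25 is a Thursday, so no roll-forward applies.

2025-09-25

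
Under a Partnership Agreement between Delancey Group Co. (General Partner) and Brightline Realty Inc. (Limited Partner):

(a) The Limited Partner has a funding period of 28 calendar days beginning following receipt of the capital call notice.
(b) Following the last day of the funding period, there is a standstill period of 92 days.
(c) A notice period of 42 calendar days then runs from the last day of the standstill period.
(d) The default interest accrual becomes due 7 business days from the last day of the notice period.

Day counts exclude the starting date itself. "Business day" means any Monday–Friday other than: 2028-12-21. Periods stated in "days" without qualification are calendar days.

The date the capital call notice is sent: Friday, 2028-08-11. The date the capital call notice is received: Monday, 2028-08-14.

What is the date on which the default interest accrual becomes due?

The last day of the funding period: 2028-08-14 + 28 days = 2028-09-11.
The last day of the standstill period: 92 calendar days after 2028-09-11 is 2028-12-12.
The last day of the notice period: 2028-12-12 + 42 days = 2029-01-23.
The date on which the default interest accrual becomes due: counting 7 business days from Tuesday, 2029-01-23 (Jan 24, Jan 25, Jan 26, Jan 29, Jan 30, Jan 31, Feb 1, skipping weekends) reaches Thursday, 2029-02-01.

2029-02-01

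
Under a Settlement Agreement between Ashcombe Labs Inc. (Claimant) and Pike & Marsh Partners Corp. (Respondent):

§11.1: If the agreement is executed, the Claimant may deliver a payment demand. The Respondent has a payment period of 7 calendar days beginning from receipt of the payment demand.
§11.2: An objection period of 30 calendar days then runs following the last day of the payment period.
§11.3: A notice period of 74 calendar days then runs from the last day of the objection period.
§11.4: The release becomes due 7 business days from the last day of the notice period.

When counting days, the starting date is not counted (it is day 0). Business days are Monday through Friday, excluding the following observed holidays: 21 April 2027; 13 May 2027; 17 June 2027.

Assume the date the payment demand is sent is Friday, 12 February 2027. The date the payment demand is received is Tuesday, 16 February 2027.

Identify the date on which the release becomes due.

16 June 2027

The last day of the payment period: 16 February 2027 + 7 days = 23 February 2027.
Adding 30 calendar days to 23 February 2027 gives 25 March 2027, which is the last day of the objection period.
Adding 74 calendar days to 25 March 2027 gives 7 June 2027, which is the last day of the notice period.
From Monday, 7 June 2027, 7 business days (Jun 8, Jun 9, Jun 10, Jun 11, Jun 14, Jun 15, Jun 16, skipping weekends) brings us to Wednesday, 16 June 2027, which is the date on which the release becomes due.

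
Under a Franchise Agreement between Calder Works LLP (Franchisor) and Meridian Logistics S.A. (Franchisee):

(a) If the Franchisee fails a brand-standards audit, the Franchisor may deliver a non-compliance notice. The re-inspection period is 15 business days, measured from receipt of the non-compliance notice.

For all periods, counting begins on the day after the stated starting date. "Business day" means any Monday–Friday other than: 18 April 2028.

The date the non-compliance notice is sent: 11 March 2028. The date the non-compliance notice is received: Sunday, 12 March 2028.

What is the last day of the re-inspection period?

31 March 2028

The last day of the re-inspection period: counting 15 business days from Sunday, 12 March 2028 (Mar 13, Mar 14, Mar 15, Mar 16, …, Mar 29, Mar 30, Mar 31, skipping weekends) reaches Friday, 31 March 2028.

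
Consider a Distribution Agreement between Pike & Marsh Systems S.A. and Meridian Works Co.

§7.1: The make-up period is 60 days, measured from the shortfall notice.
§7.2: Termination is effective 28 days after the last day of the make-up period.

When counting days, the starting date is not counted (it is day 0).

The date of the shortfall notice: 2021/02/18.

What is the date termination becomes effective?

2021/05/17

Adding 60 calendar days to 2021/02/18 gives 2021/04/19, which is the last day of the make-up period.
The date termination becomes effective: 2021/04/19 + 28 days = 2021/05/17.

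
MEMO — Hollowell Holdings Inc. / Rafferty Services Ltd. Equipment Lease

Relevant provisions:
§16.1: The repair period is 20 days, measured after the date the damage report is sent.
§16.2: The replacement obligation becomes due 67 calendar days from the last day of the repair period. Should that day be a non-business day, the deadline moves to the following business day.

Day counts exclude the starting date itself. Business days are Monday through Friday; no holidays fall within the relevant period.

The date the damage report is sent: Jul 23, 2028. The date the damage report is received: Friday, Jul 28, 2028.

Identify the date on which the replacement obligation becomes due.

The last day of the repair period: 20 calendar days after Jul 23, 2028 is Aug 12, 2028.
The date on which the replacement obligation becomes due: 67 calendar days after Aug 12, 2028 is Oct 18, 2028. Oct 18, 2028 is a Wednesday, so no roll-forward applies.

Oct 18, 2028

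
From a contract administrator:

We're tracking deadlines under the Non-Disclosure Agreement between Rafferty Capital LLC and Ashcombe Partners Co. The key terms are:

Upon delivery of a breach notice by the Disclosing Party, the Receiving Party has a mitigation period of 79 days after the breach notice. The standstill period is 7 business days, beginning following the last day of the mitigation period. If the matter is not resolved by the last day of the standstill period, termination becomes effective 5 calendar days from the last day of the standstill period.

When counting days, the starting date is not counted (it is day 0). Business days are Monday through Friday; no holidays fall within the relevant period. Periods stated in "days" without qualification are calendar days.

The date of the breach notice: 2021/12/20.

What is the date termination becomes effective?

The last day of the mitigation period: 79 calendar days after 2021/12/20 is 2022/03/09.
From Wednesday, 2022/03/09, 7 business days (Mar 10, Mar 11, Mar 14, Mar 15, Mar 16, Mar 17, Mar 18, skipping weekends) brings us to Friday, 2022/03/18, which is the last day of the standstill period.
The date termination becomes effective: 5 calendar days after 2022/03/18 is 2022/03/23.

2022/03/23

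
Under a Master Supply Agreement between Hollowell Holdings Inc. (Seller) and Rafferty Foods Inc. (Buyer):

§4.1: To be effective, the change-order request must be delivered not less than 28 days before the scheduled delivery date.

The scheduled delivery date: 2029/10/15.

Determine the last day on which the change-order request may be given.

2029/10/15 minus 28 days is 2029/09/17.

2029/09/17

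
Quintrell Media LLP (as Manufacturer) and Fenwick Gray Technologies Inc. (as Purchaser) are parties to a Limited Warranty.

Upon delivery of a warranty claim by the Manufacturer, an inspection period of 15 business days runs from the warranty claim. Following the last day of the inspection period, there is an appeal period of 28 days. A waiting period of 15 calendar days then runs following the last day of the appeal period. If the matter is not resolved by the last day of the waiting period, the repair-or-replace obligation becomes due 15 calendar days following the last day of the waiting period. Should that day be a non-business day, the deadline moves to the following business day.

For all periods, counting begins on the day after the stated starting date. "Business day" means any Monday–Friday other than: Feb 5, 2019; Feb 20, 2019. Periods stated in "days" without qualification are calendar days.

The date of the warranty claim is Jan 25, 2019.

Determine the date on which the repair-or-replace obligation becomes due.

Apr 17, 2019

The last day of the inspection period: counting 15 business days from Friday, Jan 25, 2019 (Jan 28, Jan 29, Jan 30, Jan 31, …, Feb 14, Feb 15, Feb 18, skipping weekends and the listed holiday on Feb 5) reaches Monday, Feb 18, 2019.
Adding 28 calendar days to Feb 18, 2019 gives Mar 18, 2019, which is the last day of the appeal period.
Adding 15 calendar days to Mar 18, 2019 gives Apr 2, 2019, which is the last day of the waiting period.
The date on which the repair-or-replace obligation becomes due: 15 calendar days after Apr 2, 2019 is Apr 17, 2019. Apr 17, 2019 is a Wednesday and is not a listed holiday, so no roll-forward applies.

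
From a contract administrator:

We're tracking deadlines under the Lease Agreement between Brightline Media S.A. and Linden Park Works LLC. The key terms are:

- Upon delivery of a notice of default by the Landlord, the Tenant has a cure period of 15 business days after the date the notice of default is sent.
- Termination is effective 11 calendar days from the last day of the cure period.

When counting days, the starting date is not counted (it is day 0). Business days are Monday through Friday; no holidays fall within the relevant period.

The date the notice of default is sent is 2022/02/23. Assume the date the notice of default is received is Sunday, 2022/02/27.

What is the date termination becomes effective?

The last day of the cure period: 15 business days after Wednesday, 2022/02/23, skipping weekends — Feb 24, Feb 25, Feb 28, Mar 1, …, Mar 14, Mar 15, Mar 16 — lands on Wednesday, 2022/03/16.
Adding 11 calendar days to 2022/03/16 gives 2022/03/27, which is the date termination becomes effective.

2022/03/27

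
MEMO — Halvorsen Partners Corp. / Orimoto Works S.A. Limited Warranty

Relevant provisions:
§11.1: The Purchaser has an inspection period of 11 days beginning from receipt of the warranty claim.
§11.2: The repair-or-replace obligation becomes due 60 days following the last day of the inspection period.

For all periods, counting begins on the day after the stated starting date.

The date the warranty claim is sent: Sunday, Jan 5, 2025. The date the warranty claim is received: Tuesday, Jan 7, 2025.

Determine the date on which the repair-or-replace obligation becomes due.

The last day of the inspection period: Jan 7, 2025 + 11 days = Jan 18, 2025.
Adding 60 calendar days to Jan 18, 2025 gives Mar 19, 2025, which is the date on which the repair-or-replace obligation becomes due.

Mar 19, 2025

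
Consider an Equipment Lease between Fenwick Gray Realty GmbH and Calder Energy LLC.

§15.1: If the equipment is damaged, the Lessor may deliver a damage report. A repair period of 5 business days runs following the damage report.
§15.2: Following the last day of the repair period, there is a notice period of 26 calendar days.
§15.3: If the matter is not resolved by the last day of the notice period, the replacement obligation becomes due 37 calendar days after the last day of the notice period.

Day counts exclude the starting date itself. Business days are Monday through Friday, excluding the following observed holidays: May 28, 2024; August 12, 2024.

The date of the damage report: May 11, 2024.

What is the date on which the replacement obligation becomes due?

The last day of the repair period: counting 5 business days from Saturday, May 11, 2024 (May 13, May 14, May 15, May 16, May 17, skipping weekends) reaches Friday, May 17, 2024.
The last day of the notice period: May 17, 2024 + 26 days = June 12, 2024.
The date on which the replacement obligation becomes due: 37 calendar days after June 12, 2024 is July 19, 2024.

July 19, 2024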